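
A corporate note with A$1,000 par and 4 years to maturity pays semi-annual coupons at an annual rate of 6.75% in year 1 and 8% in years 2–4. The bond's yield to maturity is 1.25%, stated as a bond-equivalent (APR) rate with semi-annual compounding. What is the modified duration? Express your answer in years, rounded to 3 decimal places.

Periodic yield y = 0.00625. First find Macaulay duration:
  t   CF        PV=CF/(1+0.00625)^t    t·PV
  1        33.75        33.5404        33.5404
  2        33.75        33.3320        66.6641
  3        40.00        39.2593       117.7778
  4        40.00        39.0154       156.0617
  5        40.00        38.7731       193.8655
  6        40.00        38.5323       231.1936
  7        40.00        38.2929       268.0506
  8     1,040.00       989.4325     7,915.4604
  Σ                  1,250.1780     8,982.6141
P = 1,250.1780; Macaulay duration = 8,982.6141 / 1,250.1780 = 7.18507 half-year periods = 3.59253 years.
Modified duration = D_Mac / (1 + y) = 3.59253 / 1.00625 = 3.57022 years.

3.570 years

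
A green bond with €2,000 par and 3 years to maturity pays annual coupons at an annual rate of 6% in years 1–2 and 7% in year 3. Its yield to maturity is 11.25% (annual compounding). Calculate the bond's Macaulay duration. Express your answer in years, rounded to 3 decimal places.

Periodic yield y = 0.1125. Discount each cash flow and weight by its year:
  t   CF        PV=CF/(1+0.1125)^t    t·PV
  1       120.00       107.8652       107.8652
  2       120.00        96.9575       193.9149
  3     2,140.00     1,554.2244     4,662.6731
  Σ                  1,759.0470     4,964.4532
Price P = Σ PV = 1,759.0470.
Macaulay duration = Σ(t·PV) / P = 4,964.4532 / 1,759.0470 = 2.82224 years.

2.822 years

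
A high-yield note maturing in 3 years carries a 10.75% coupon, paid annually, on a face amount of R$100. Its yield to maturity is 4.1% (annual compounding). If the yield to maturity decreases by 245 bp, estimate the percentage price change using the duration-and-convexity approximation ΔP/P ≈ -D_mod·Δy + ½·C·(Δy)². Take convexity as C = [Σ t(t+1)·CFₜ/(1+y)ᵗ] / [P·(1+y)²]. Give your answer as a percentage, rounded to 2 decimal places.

With y = 0.041:
  t   CF        PV=CF/(1+0.041)^t    t·PV        t(t+1)·PV
  1        10.75        10.3266        10.3266          20.6532
  2        10.75         9.9199        19.8398          59.5194
  3       110.75        98.1729       294.5186       1,178.0746
  Σ                    118.4194       324.6850       1,258.2472
P = 118.4194; D_Mac = 2.74182 yrs; D_mod = 2.63384 yrs; C = 9.80487.
Duration effect: -2.63384 × (-0.0245) = +0.064529
Convexity effect: 0.5 × 9.80487 × (-0.0245)² = +0.0029427
ΔP/P ≈ +0.064529 + 0.0029427 = +0.067472 = +6.7472%.

+6.75%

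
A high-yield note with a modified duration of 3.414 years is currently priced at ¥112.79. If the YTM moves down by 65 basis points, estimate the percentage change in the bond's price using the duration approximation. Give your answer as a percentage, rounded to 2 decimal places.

+2.22%

Duration approximation: ΔP/P ≈ -D_mod · Δy = -3.414 × (-0.0065) = +0.022191.
As a percentage: +2.2191%.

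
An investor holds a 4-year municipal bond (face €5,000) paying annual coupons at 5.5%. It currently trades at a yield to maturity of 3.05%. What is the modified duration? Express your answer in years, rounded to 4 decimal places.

Periodic yield y = 0.0305. First find Macaulay duration:
  t   CF        PV=CF/(1+0.0305)^t    t·PV
  1       275.00       266.8607       266.8607
  2       275.00       258.9624       517.9248
  3       275.00       251.2978       753.8934
  4     5,275.00     4,677.6797    18,710.7188
  Σ                  5,454.8006    20,249.3977
P = 5,454.8006; Macaulay duration = 20,249.3977 / 5,454.8006 = 3.71222 years.
Modified duration = D_Mac / (1 + y) = 3.71222 / 1.0305 = 3.60234 years.

3.6023 years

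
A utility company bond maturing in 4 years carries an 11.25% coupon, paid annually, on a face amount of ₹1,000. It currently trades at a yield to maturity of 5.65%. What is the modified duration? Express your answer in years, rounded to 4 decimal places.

3.2981 years

Periodic yield y = 0.0565. First find Macaulay duration:
  t   CF        PV=CF/(1+0.0565)^t    t·PV
  1       112.50       106.4837       106.4837
  2       112.50       100.7891       201.5782
  3       112.50        95.3990       286.1971
  4     1,112.50       892.9395     3,571.7578
  Σ                  1,195.6113     4,166.0168
P = 1,195.6113; Macaulay duration = 4,166.0168 / 1,195.6113 = 3.48442 years.
Modified duration = D_Mac / (1 + y) = 3.48442 / 1.0565 = 3.29808 years.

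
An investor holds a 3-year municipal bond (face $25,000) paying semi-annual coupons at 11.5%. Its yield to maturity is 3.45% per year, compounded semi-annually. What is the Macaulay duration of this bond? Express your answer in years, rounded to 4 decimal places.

2.6624 years

Periodic yield y = 0.01725. Discount each cash flow and weight by its period:
  t   CF        PV=CF/(1+0.01725)^t    t·PV
  1     1,437.50     1,413.1236     1,413.1236
  2     1,437.50     1,389.1606     2,778.3212
  3     1,437.50     1,365.6039     4,096.8118
  4     1,437.50     1,342.4467     5,369.7869
  5     1,437.50     1,319.6822     6,598.4110
  6    26,437.50    23,859.1075   143,154.6449
  Σ                 30,689.1246   163,411.0994
Price P = Σ PV = 30,689.1246.
Macaulay duration = Σ(t·PV) / P = 163,411.0994 / 30,689.1246 = 5.32472 half-year periods.
In years: 5.32472 / 2 = 2.66236 years.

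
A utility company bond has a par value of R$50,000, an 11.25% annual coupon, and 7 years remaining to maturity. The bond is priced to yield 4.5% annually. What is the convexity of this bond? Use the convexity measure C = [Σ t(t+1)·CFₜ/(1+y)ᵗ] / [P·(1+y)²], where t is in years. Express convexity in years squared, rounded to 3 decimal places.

36.701

With y = 0.045:
  t   CF        PV=CF/(1+0.045)^t    t·PV        t(t+1)·PV
  1     5,625.00     5,382.7751     5,382.7751      10,765.5502
  2     5,625.00     5,150.9810    10,301.9620      30,905.8859
  3     5,625.00     4,929.1684    14,787.5052      59,150.0208
  4     5,625.00     4,716.9076    18,867.6302      94,338.1512
  5     5,625.00     4,513.7871    22,568.9357     135,413.6141
  6     5,625.00     4,319.4135    25,916.4812     181,415.3682
  7    55,625.00    40,874.8330   286,123.8307   2,288,990.6457
  Σ                 69,887.8657   383,949.1201   2,800,979.2360
P = 69,887.8657.
Convexity = Σ t(t+1)·PV / [P·(1+y)²] = 2,800,979.2360 / (69,887.8657 × 1.092025) = 36.70080.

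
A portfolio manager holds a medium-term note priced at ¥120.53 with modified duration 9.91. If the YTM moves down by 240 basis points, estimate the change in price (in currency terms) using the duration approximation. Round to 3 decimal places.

+¥28.667

Duration approximation: ΔP/P ≈ -D_mod · Δy = -9.91 × (-0.024) = +0.237840.
ΔP ≈ 120.53 × (+0.237840) = +28.6668552.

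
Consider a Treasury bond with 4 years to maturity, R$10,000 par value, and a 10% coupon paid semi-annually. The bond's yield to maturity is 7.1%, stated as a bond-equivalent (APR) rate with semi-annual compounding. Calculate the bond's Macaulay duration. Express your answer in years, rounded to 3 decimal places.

Periodic yield y = 0.0355. Discount each cash flow and weight by its period:
  t   CF        PV=CF/(1+0.0355)^t    t·PV
  1       500.00       482.8585       482.8585
  2       500.00       466.3047       932.6094
  3       500.00       450.3184     1,350.9552
  4       500.00       434.8802     1,739.5206
  5       500.00       419.9712     2,099.8559
  6       500.00       405.5733     2,433.4400
  7       500.00       391.6691     2,741.6835
  8    10,500.00     7,943.0715    63,544.5722
  Σ                 10,994.6469    75,325.4953
Price P = Σ PV = 10,994.6469.
Macaulay duration = Σ(t·PV) / P = 75,325.4953 / 10,994.6469 = 6.85111 half-year periods.
In years: 6.85111 / 2 = 3.42555 years.

3.426 years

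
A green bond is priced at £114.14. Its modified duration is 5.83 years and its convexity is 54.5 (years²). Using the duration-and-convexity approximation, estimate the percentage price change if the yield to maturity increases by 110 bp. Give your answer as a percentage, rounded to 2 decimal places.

-6.08%

Duration effect: -D_mod·Δy = -5.83 × (+0.011) = -0.064130
Convexity effect: ½·C·(Δy)² = 0.5 × 54.5 × (0.011)² = +0.00329725
ΔP/P ≈ -0.064130 + 0.00329725 = -0.06083275
= -6.083275%.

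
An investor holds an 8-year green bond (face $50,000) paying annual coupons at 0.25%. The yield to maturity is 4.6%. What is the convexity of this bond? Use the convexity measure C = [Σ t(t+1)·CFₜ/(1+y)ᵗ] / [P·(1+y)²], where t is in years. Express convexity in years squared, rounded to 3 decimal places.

64.875

With y = 0.046:
  t   CF        PV=CF/(1+0.046)^t    t·PV        t(t+1)·PV
  1       125.00       119.5029       119.5029         239.0057
  2       125.00       114.2475       228.4950         685.4849
  3       125.00       109.2232       327.6696       1,310.6786
  4       125.00       104.4199       417.6796       2,088.3980
  5       125.00        99.8278       499.1391       2,994.8346
  6       125.00        95.4377       572.6261       4,008.3829
  7       125.00        91.2406       638.6843       5,109.4746
  8    50,125.00    34,978.4781   279,827.8247   2,518,450.4221
  Σ                 35,712.3777   282,631.6213   2,534,886.6815
P = 35,712.3777.
Convexity = Σ t(t+1)·PV / [P·(1+y)²] = 2,534,886.6815 / (35,712.3777 × 1.094116) = 64.87486.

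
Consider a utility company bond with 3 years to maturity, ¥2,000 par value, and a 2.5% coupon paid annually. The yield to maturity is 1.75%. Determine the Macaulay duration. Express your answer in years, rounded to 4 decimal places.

2.9283 years

Periodic yield y = 0.0175. Discount each cash flow and weight by its year:
  t   CF        PV=CF/(1+0.0175)^t    t·PV
  1        50.00        49.1400        49.1400
  2        50.00        48.2949        96.5898
  3     2,050.00     1,946.0348     5,838.1045
  Σ                  2,043.4698     5,983.8343
Price P = Σ PV = 2,043.4698.
Macaulay duration = Σ(t·PV) / P = 5,983.8343 / 2,043.4698 = 2.92827 years.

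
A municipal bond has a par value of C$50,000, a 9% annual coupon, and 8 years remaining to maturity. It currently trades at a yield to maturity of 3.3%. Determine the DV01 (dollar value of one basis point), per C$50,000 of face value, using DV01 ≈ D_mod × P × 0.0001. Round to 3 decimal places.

C$42.939

Periodic yield y = 0.033.
  t   CF        PV=CF/(1+0.033)^t    t·PV
  1     4,500.00     4,356.2439     4,356.2439
  2     4,500.00     4,217.0803     8,434.1606
  3     4,500.00     4,082.3623    12,247.0870
  4     4,500.00     3,951.9481    15,807.7922
  5     4,500.00     3,825.7000    19,128.4998
  6     4,500.00     3,703.4850    22,220.9097
  7     4,500.00     3,585.1742    25,096.2194
  8    54,500.00    42,033.3428   336,266.7428
  Σ                 69,755.3366   443,557.6555
P = 69,755.3366; D_Mac = 6.35876 yrs; D_mod = 6.15563 yrs.
DV01 ≈ 6.15563 × 69,755.3366 × 0.0001 = 42.938786.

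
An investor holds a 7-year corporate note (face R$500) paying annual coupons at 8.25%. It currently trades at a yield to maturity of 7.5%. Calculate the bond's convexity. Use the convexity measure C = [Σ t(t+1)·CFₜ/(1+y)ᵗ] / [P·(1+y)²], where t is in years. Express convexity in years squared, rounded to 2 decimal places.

With y = 0.075:
  t   CF        PV=CF/(1+0.075)^t    t·PV        t(t+1)·PV
  1        41.25        38.3721        38.3721          76.7442
  2        41.25        35.6950        71.3899         214.1698
  3        41.25        33.2046        99.6139         398.4555
  4        41.25        30.8880       123.5521         617.7604
  5        41.25        28.7330       143.6652         861.9913
  6        41.25        26.7284       160.3705       1,122.5933
  7       541.25       326.2411     2,283.6876      18,269.5010
  Σ                    519.8623     2,920.6513      21,561.2156
P = 519.8623.
Convexity = Σ t(t+1)·PV / [P·(1+y)²] = 21,561.2156 / (519.8623 × 1.155625) = 35.88955.

35.89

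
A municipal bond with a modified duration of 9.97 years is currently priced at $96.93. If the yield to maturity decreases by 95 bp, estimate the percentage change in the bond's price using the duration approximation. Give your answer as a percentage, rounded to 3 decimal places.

+9.472%

Duration approximation: ΔP/P ≈ -D_mod · Δy = -9.97 × (-0.0095) = +0.094715.
As a percentage: +9.4715%.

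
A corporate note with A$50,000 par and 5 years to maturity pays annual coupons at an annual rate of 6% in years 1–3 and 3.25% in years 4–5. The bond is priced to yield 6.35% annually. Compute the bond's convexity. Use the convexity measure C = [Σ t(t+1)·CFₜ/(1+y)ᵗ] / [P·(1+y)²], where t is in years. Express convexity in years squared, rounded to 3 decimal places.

With y = 0.0635:
  t   CF        PV=CF/(1+0.0635)^t    t·PV        t(t+1)·PV
  1     3,000.00     2,820.8745     2,820.8745       5,641.7489
  2     3,000.00     2,652.4443     5,304.8885      15,914.6656
  3     3,000.00     2,494.0708     7,482.2123      29,928.8492
  4     1,625.00     1,270.2915     5,081.1660      25,405.8298
  5    51,625.00    37,946.5759   189,732.8795   1,138,397.2768
  Σ                 47,184.2569   210,422.0207   1,215,288.3703
P = 47,184.2569.
Convexity = Σ t(t+1)·PV / [P·(1+y)²] = 1,215,288.3703 / (47,184.2569 × 1.131032) = 22.77232.

22.772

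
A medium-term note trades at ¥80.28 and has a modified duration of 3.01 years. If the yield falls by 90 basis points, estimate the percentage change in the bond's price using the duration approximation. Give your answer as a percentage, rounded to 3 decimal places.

Duration approximation: ΔP/P ≈ -D_mod · Δy = -3.01 × (-0.009) = +0.027090.
As a percentage: +2.7090%.

+2.709%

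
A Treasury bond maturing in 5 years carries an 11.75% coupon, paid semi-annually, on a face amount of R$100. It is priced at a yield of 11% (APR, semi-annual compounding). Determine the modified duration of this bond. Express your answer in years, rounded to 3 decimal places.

3.731 years

Periodic yield y = 0.055. First find Macaulay duration:
  t   CF        PV=CF/(1+0.055)^t    t·PV
  1        5.875         5.5687         5.5687
  2        5.875         5.2784        10.5568
  3        5.875         5.0032        15.0097
  4        5.875         4.7424        18.9696
  5        5.875         4.4952        22.4758
  6        5.875         4.2608        25.5649
  7        5.875         4.0387        28.2708
  8        5.875         3.8281        30.6251
  9        5.875         3.6286        32.6571
  10     105.875        61.9825       619.8246
  Σ                    102.8266       809.5233
P = 102.8266; Macaulay duration = 809.5233 / 102.8266 = 7.87270 half-year periods = 3.93635 years.
Modified duration = D_Mac / (1 + y) = 3.93635 / 1.055 = 3.73114 years.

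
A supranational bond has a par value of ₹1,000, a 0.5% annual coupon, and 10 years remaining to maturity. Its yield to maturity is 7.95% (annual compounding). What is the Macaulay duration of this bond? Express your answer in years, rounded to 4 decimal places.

9.6546 years

Periodic yield y = 0.0795. Discount each cash flow and weight by its year:
  t   CF        PV=CF/(1+0.0795)^t    t·PV
  1         5.00         4.6318         4.6318
  2         5.00         4.2907         8.5813
  3         5.00         3.9747        11.9240
  4         5.00         3.6820        14.7279
  5         5.00         3.4108        17.0540
  6         5.00         3.1596        18.9577
  7         5.00         2.9269        20.4885
  8         5.00         2.7114        21.6910
  9         5.00         2.5117        22.6052
  10    1,005.00       467.6701     4,676.7009
  Σ                    498.9696     4,817.3622
Price P = Σ PV = 498.9696.
Macaulay duration = Σ(t·PV) / P = 4,817.3622 / 498.9696 = 9.65462 years.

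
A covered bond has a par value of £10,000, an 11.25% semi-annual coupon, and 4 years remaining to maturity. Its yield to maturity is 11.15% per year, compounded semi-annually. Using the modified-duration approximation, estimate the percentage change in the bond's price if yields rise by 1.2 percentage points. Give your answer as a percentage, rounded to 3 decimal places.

-3.785%

Periodic yield y = 0.05575. Modified duration first:
  t   CF        PV=CF/(1+0.05575)^t    t·PV
  1       562.50       532.7966       532.7966
  2       562.50       504.6617     1,009.3234
  3       562.50       478.0125     1,434.0375
  4       562.50       452.7705     1,811.0822
  5       562.50       428.8615     2,144.3076
  6       562.50       406.2150     2,437.2902
  7       562.50       384.7644     2,693.3509
  8    10,562.50     6,843.4957    54,747.9659
  Σ                 10,031.5780    66,810.1542
P = 10,031.5780; D_Mac = 6.65998 half-year periods = 3.32999 yrs; D_mod = 3.32999/(1+0.05575) = 3.15415 yrs.
ΔP/P ≈ -D_mod · Δy = -3.15415 × (+0.012) = -0.037850 = -3.7850%.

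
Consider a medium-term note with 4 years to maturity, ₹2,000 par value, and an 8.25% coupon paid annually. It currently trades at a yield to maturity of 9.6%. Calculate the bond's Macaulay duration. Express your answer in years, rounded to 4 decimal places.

Periodic yield y = 0.096. Discount each cash flow and weight by its year:
  t   CF        PV=CF/(1+0.096)^t    t·PV
  1       165.00       150.5474       150.5474
  2       165.00       137.3608       274.7216
  3       165.00       125.3292       375.9876
  4     2,165.00     1,500.4298     6,001.7192
  Σ                  1,913.6673     6,802.9759
Price P = Σ PV = 1,913.6673.
Macaulay duration = Σ(t·PV) / P = 6,802.9759 / 1,913.6673 = 3.55494 years.

3.5549 years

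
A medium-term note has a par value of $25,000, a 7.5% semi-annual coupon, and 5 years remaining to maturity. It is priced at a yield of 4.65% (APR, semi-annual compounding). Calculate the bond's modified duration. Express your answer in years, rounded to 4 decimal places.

Periodic yield y = 0.02325. First find Macaulay duration:
  t   CF        PV=CF/(1+0.02325)^t    t·PV
  1       937.50       916.1984       916.1984
  2       937.50       895.3808     1,790.7616
  3       937.50       875.0362     2,625.1086
  4       937.50       855.1539     3,420.6155
  5       937.50       835.7233     4,178.6165
  6       937.50       816.7342     4,900.4054
  7       937.50       798.1766     5,587.2364
  8       937.50       780.0407     6,240.3254
  9       937.50       762.3168     6,860.8513
  10   25,937.50    20,611.5466   206,115.4662
  Σ                 28,146.3075   242,635.5851
P = 28,146.3075; Macaulay duration = 242,635.5851 / 28,146.3075 = 8.62051 half-year periods = 4.31026 years.
Modified duration = D_Mac / (1 + y) = 4.31026 / 1.02325 = 4.21232 years.

4.2123 years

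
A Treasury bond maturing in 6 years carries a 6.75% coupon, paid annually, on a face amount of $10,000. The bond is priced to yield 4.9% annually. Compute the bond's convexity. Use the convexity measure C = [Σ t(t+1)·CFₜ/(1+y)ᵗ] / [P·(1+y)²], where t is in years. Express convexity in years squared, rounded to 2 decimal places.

31.19

With y = 0.049:
  t   CF        PV=CF/(1+0.049)^t    t·PV        t(t+1)·PV
  1       675.00       643.4700       643.4700       1,286.9399
  2       675.00       613.4127     1,226.8255       3,680.4765
  3       675.00       584.7595     1,754.2786       7,017.1144
  4       675.00       557.4447     2,229.7790      11,148.8948
  5       675.00       531.4059     2,657.0293      15,942.1755
  6    10,675.00     8,011.5206    48,069.1237     336,483.8658
  Σ                 10,942.0135    56,580.5059     375,559.4669
P = 10,942.0135.
Convexity = Σ t(t+1)·PV / [P·(1+y)²] = 375,559.4669 / (10,942.0135 × 1.100401) = 31.19109.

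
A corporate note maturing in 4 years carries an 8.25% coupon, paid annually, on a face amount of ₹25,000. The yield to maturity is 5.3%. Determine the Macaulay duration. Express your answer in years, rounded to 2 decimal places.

Periodic yield y = 0.053. Discount each cash flow and weight by its year:
  t   CF        PV=CF/(1+0.053)^t    t·PV
  1     2,062.50     1,958.6895     1,958.6895
  2     2,062.50     1,860.1039     3,720.2079
  3     2,062.50     1,766.4805     5,299.4415
  4    27,062.50    22,011.7428    88,046.9711
  Σ                 27,597.0167    99,025.3099
Price P = Σ PV = 27,597.0167.
Macaulay duration = Σ(t·PV) / P = 99,025.3099 / 27,597.0167 = 3.58826 years.

3.59 years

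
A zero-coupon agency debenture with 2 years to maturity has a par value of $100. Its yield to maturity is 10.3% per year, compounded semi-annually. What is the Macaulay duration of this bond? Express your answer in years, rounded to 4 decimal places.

A zero-coupon bond has a single cash flow at maturity, so its Macaulay duration equals its maturity: 2 years.
(Equivalently: 4 semi-annual periods ÷ 2 = 2 years.)

2.0000 years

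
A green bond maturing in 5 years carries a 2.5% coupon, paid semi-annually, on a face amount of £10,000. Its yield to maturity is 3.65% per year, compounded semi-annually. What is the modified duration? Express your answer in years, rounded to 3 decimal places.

4.637 years

Periodic yield y = 0.01825. First find Macaulay duration:
  t   CF        PV=CF/(1+0.01825)^t    t·PV
  1       125.00       122.7596       122.7596
  2       125.00       120.5594       241.1189
  3       125.00       118.3987       355.1960
  4       125.00       116.2766       465.1064
  5       125.00       114.1926       570.9629
  6       125.00       112.1459       672.8756
  7       125.00       110.1359       770.9516
  8       125.00       108.1620       865.2959
  9       125.00       106.2234       956.0107
  10   10,125.00     8,449.8859    84,498.8589
  Σ                  9,478.7401    89,519.1365
P = 9,478.7401; Macaulay duration = 89,519.1365 / 9,478.7401 = 9.44420 half-year periods = 4.72210 years.
Modified duration = D_Mac / (1 + y) = 4.72210 / 1.01825 = 4.63747 years.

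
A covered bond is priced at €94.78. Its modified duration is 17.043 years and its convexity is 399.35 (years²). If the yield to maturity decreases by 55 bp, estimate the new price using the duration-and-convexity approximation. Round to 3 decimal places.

€104.237

Duration effect: -D_mod·Δy = -17.043 × (-0.0055) = +0.0937365
Convexity effect: ½·C·(Δy)² = 0.5 × 399.35 × (-0.0055)² = +0.00604016875
ΔP/P ≈ +0.0937365 + 0.00604016875 = +0.09977666875
New price ≈ 94.78 × (1 + 0.09977666875) = 104.236832664125.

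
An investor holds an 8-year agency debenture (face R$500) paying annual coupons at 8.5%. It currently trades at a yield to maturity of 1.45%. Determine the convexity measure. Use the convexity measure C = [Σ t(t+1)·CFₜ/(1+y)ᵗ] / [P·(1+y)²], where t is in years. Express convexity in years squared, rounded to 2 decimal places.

With y = 0.0145:
  t   CF        PV=CF/(1+0.0145)^t    t·PV        t(t+1)·PV
  1        42.50        41.8926        41.8926          83.7851
  2        42.50        41.2938        82.5876         247.7628
  3        42.50        40.7036       122.1108         488.4431
  4        42.50        40.1218       160.4873         802.4366
  5        42.50        39.5484       197.7419       1,186.4513
  6        42.50        38.9831       233.8987       1,637.2911
  7        42.50        38.4259       268.9816       2,151.8530
  8       542.50       483.4854     3,867.8829      34,810.9462
  Σ                    764.4546     4,975.5834      41,408.9693
P = 764.4546.
Convexity = Σ t(t+1)·PV / [P·(1+y)²] = 41,408.9693 / (764.4546 × 1.029210) = 52.63064.

52.63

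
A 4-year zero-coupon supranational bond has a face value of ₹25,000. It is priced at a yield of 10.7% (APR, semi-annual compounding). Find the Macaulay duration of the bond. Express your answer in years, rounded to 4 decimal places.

A zero-coupon bond has a single cash flow at maturity, so its Macaulay duration equals its maturity: 4 years.
(Equivalently: 8 semi-annual periods ÷ 2 = 4 years.)

4.0000 years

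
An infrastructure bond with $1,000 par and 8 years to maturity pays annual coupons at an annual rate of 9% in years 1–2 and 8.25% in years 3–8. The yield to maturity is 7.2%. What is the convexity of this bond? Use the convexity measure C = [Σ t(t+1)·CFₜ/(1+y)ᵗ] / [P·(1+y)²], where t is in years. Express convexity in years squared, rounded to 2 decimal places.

With y = 0.072:
  t   CF        PV=CF/(1+0.072)^t    t·PV        t(t+1)·PV
  1        90.00        83.9552        83.9552         167.9104
  2        90.00        78.3164       156.6329         469.8986
  3        82.50        66.9683       200.9050         803.6202
  4        82.50        62.4705       249.8819       1,249.4095
  5        82.50        58.2747       291.3735       1,748.2409
  6        82.50        54.3607       326.1643       2,283.1504
  7        82.50        50.7096       354.9674       2,839.7393
  8     1,082.50       620.6827     4,965.4614      44,689.1525
  Σ                  1,075.7382     6,629.3417      54,251.1219
P = 1,075.7382.
Convexity = Σ t(t+1)·PV / [P·(1+y)²] = 54,251.1219 / (1,075.7382 × 1.149184) = 43.88464.

43.88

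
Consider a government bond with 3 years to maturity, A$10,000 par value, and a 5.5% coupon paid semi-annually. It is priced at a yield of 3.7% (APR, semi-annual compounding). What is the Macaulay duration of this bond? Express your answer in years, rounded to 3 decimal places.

2.812 years

Periodic yield y = 0.0185. Discount each cash flow and weight by its period:
  t   CF        PV=CF/(1+0.0185)^t    t·PV
  1       275.00       270.0049       270.0049
  2       275.00       265.1005       530.2011
  3       275.00       260.2853       780.8558
  4       275.00       255.5575     1,022.2298
  5       275.00       250.9155     1,254.5776
  6    10,275.00     9,204.8270    55,228.9620
  Σ                 10,506.6907    59,086.8313
Price P = Σ PV = 10,506.6907.
Macaulay duration = Σ(t·PV) / P = 59,086.8313 / 10,506.6907 = 5.62373 half-year periods.
In years: 5.62373 / 2 = 2.81187 years.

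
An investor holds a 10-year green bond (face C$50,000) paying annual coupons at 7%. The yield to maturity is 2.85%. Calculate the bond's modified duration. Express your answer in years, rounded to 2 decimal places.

Periodic yield y = 0.0285. First find Macaulay duration:
  t   CF        PV=CF/(1+0.0285)^t    t·PV
  1     3,500.00     3,403.0141     3,403.0141
  2     3,500.00     3,308.7157     6,617.4314
  3     3,500.00     3,217.0303     9,651.0910
  4     3,500.00     3,127.8856    12,511.5424
  5     3,500.00     3,041.2111    15,206.0554
  6     3,500.00     2,956.9383    17,741.6300
  7     3,500.00     2,875.0008    20,125.0057
  8     3,500.00     2,795.3338    22,362.6704
  9     3,500.00     2,717.8744    24,460.8694
  10   53,500.00    40,393.4383   403,934.3827
  Σ                 67,836.4424   536,013.6926
P = 67,836.4424; Macaulay duration = 536,013.6926 / 67,836.4424 = 7.90156 years.
Modified duration = D_Mac / (1 + y) = 7.90156 / 1.0285 = 7.68261 years.

7.68 years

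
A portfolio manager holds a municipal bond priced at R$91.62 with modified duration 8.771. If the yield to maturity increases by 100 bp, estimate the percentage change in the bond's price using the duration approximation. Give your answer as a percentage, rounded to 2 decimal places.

Duration approximation: ΔP/P ≈ -D_mod · Δy = -8.771 × (+0.01) = -0.087710.
As a percentage: -8.7710%.

-8.77%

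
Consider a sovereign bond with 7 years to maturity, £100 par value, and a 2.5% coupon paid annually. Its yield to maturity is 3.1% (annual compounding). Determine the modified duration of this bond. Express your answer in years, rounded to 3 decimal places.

Periodic yield y = 0.031. First find Macaulay duration:
  t   CF        PV=CF/(1+0.031)^t    t·PV
  1         2.50         2.4248         2.4248
  2         2.50         2.3519         4.7038
  3         2.50         2.2812         6.8436
  4         2.50         2.2126         8.8504
  5         2.50         2.1461        10.7304
  6         2.50         2.0816        12.4893
  7       102.50        82.7777       579.4437
  Σ                     96.2759       625.4862
P = 96.2759; Macaulay duration = 625.4862 / 96.2759 = 6.49681 years.
Modified duration = D_Mac / (1 + y) = 6.49681 / 1.031 = 6.30147 years.

6.301 years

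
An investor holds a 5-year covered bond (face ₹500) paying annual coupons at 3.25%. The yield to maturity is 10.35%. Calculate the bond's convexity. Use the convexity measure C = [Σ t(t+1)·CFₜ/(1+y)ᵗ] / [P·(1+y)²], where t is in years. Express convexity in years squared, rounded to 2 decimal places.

22.26

With y = 0.1035:
  t   CF        PV=CF/(1+0.1035)^t    t·PV        t(t+1)·PV
  1        16.25        14.7259        14.7259          29.4517
  2        16.25        13.3447        26.6894          80.0682
  3        16.25        12.0931        36.2792         145.1168
  4        16.25        10.9588        43.8353         219.1765
  5       516.25       315.4993     1,577.4964       9,464.9785
  Σ                    366.6217     1,699.0262       9,938.7917
P = 366.6217.
Convexity = Σ t(t+1)·PV / [P·(1+y)²] = 9,938.7917 / (366.6217 × 1.217712) = 22.26233.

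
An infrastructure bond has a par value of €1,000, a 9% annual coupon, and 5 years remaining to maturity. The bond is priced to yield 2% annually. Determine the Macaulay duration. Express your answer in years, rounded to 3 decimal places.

4.349 years

Periodic yield y = 0.02. Discount each cash flow and weight by its year:
  t   CF        PV=CF/(1+0.02)^t    t·PV
  1        90.00        88.2353        88.2353
  2        90.00        86.5052       173.0104
  3        90.00        84.8090       254.4270
  4        90.00        83.1461       332.5844
  5     1,090.00       987.2466     4,936.2329
  Σ                  1,329.9422     5,784.4900
Price P = Σ PV = 1,329.9422.
Macaulay duration = Σ(t·PV) / P = 5,784.4900 / 1,329.9422 = 4.34943 years.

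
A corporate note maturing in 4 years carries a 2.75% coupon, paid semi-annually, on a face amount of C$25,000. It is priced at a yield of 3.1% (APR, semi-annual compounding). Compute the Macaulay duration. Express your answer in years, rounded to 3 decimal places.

Periodic yield y = 0.0155. Discount each cash flow and weight by its period:
  t   CF        PV=CF/(1+0.0155)^t    t·PV
  1       343.75       338.5032       338.5032
  2       343.75       333.3365       666.6730
  3       343.75       328.2486       984.7459
  4       343.75       323.2384     1,292.9537
  5       343.75       318.3047     1,591.5236
  6       343.75       313.4463     1,880.6778
  7       343.75       308.6620     2,160.6342
  8    25,343.75    22,409.4632   179,275.7058
  Σ                 24,673.2030   188,191.4172
Price P = Σ PV = 24,673.2030.
Macaulay duration = Σ(t·PV) / P = 188,191.4172 / 24,673.2030 = 7.62736 half-year periods.
In years: 7.62736 / 2 = 3.81368 years.

3.814 years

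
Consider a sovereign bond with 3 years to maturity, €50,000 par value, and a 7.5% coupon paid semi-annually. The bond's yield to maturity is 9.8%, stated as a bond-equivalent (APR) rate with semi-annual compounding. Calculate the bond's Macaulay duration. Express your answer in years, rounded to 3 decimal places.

2.732 years

Periodic yield y = 0.049. Discount each cash flow and weight by its period:
  t   CF        PV=CF/(1+0.049)^t    t·PV
  1     1,875.00     1,787.4166     1,787.4166
  2     1,875.00     1,703.9243     3,407.8486
  3     1,875.00     1,624.3320     4,872.9961
  4     1,875.00     1,548.4576     6,193.8304
  5     1,875.00     1,476.1274     7,380.6368
  6    51,875.00    38,931.8625   233,591.1748
  Σ                 47,072.1204   257,233.9033
Price P = Σ PV = 47,072.1204.
Macaulay duration = Σ(t·PV) / P = 257,233.9033 / 47,072.1204 = 5.46468 half-year periods.
In years: 5.46468 / 2 = 2.73234 years.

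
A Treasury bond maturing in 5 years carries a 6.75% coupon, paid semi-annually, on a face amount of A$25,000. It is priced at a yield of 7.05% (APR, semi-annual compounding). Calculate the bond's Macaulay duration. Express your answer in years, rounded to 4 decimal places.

Periodic yield y = 0.03525. Discount each cash flow and weight by its period:
  t   CF        PV=CF/(1+0.03525)^t    t·PV
  1       843.75       815.0205       815.0205
  2       843.75       787.2693     1,574.5386
  3       843.75       760.4630     2,281.3889
  4       843.75       734.5694     2,938.2776
  5       843.75       709.5575     3,547.7875
  6       843.75       685.3972     4,112.3834
  7       843.75       662.0596     4,634.4175
  8       843.75       639.5167     5,116.1334
  9       843.75       617.7413     5,559.6716
  10   25,843.75    18,276.9254   182,769.2541
  Σ                 24,688.5199   213,348.8731
Price P = Σ PV = 24,688.5199.
Macaulay duration = Σ(t·PV) / P = 213,348.8731 / 24,688.5199 = 8.64162 half-year periods.
In years: 8.64162 / 2 = 4.32081 years.

4.3208 years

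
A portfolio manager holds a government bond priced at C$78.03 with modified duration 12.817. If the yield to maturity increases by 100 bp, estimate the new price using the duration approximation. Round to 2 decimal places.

C$68.03

Duration approximation: ΔP/P ≈ -D_mod · Δy = -12.817 × (+0.01) = -0.128170.
New price ≈ 78.03 × (1 - 0.128170) = 68.0288949.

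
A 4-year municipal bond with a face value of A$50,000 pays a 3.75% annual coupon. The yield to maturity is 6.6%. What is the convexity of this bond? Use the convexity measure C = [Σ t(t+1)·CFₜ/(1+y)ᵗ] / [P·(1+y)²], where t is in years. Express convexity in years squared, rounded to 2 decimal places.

16.29

With y = 0.066:
  t   CF        PV=CF/(1+0.066)^t    t·PV        t(t+1)·PV
  1     1,875.00     1,758.9118     1,758.9118       3,517.8236
  2     1,875.00     1,650.0111     3,300.0222       9,900.0665
  3     1,875.00     1,547.8528     4,643.5584      18,574.2336
  4    51,875.00    40,172.5399   160,690.1597     803,450.7983
  Σ                 45,129.3156   170,392.6521     835,442.9221
P = 45,129.3156.
Convexity = Σ t(t+1)·PV / [P·(1+y)²] = 835,442.9221 / (45,129.3156 × 1.136356) = 16.29085.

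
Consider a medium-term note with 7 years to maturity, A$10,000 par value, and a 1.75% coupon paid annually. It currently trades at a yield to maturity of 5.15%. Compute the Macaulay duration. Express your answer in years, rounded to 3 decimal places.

6.599 years

Periodic yield y = 0.0515. Discount each cash flow and weight by its year:
  t   CF        PV=CF/(1+0.0515)^t    t·PV
  1       175.00       166.4289       166.4289
  2       175.00       158.2776       316.5552
  3       175.00       150.5255       451.5766
  4       175.00       143.1532       572.6126
  5       175.00       136.1419       680.7093
  6       175.00       129.4739       776.8437
  7    10,175.00     7,159.2822    50,114.9751
  Σ                  8,043.2832    53,079.7015
Price P = Σ PV = 8,043.2832.
Macaulay duration = Σ(t·PV) / P = 53,079.7015 / 8,043.2832 = 6.59926 years.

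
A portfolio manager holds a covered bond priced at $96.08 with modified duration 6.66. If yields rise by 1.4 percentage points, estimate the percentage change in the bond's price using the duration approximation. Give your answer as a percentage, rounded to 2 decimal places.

-9.32%

Duration approximation: ΔP/P ≈ -D_mod · Δy = -6.66 × (+0.014) = -0.093240.
As a percentage: -9.3240%.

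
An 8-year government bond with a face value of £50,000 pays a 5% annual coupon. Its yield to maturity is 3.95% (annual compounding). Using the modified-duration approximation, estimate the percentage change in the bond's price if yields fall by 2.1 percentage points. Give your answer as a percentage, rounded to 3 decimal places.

+13.805%

Periodic yield y = 0.0395. Modified duration first:
  t   CF        PV=CF/(1+0.0395)^t    t·PV
  1     2,500.00     2,405.0024     2,405.0024
  2     2,500.00     2,313.6146     4,627.2293
  3     2,500.00     2,225.6995     6,677.0985
  4     2,500.00     2,141.1251     8,564.5002
  5     2,500.00     2,059.7644    10,298.8218
  6     2,500.00     1,981.4953    11,888.9718
  7     2,500.00     1,906.2004    13,343.4027
  8    52,500.00    38,509.0987   308,072.7895
  Σ                 53,542.0003   365,877.8163
P = 53,542.0003; D_Mac = 6.83347 yrs; D_mod = 6.83347/(1+0.0395) = 6.57381 yrs.
ΔP/P ≈ -D_mod · Δy = -6.57381 × (-0.021) = +0.138050 = +13.8050%.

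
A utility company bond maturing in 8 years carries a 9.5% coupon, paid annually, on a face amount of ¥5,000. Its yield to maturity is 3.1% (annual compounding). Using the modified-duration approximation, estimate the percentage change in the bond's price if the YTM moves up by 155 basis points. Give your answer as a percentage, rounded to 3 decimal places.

Periodic yield y = 0.031. Modified duration first:
  t   CF        PV=CF/(1+0.031)^t    t·PV
  1       475.00       460.7177       460.7177
  2       475.00       446.8649       893.7299
  3       475.00       433.4286     1,300.2859
  4       475.00       420.3964     1,681.5854
  5       475.00       407.7559     2,038.7796
  6       475.00       395.4956     2,372.9734
  7       475.00       383.6038     2,685.2269
  8     5,475.00     4,288.5927    34,308.7415
  Σ                  7,236.8557    45,742.0405
P = 7,236.8557; D_Mac = 6.32071 yrs; D_mod = 6.32071/(1+0.031) = 6.13066 yrs.
ΔP/P ≈ -D_mod · Δy = -6.13066 × (+0.0155) = -0.095025 = -9.5025%.

-9.503%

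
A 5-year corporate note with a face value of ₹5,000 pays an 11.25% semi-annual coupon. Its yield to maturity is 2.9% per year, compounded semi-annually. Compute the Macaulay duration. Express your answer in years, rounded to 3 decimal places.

4.133 years

Periodic yield y = 0.0145. Discount each cash flow and weight by its period:
  t   CF        PV=CF/(1+0.0145)^t    t·PV
  1       281.25       277.2302       277.2302
  2       281.25       273.2678       546.5356
  3       281.25       269.3620       808.0861
  4       281.25       265.5121     1,062.0484
  5       281.25       261.7172     1,308.5860
  6       281.25       257.9765     1,547.8593
  7       281.25       254.2893     1,780.0254
  8       281.25       250.6549     2,005.2388
  9       281.25       247.0723     2,223.6508
  10    5,281.25     4,573.1581    45,731.5807
  Σ                  6,930.2404    57,290.8412
Price P = Σ PV = 6,930.2404.
Macaulay duration = Σ(t·PV) / P = 57,290.8412 / 6,930.2404 = 8.26679 half-year periods.
In years: 8.26679 / 2 = 4.13339 years.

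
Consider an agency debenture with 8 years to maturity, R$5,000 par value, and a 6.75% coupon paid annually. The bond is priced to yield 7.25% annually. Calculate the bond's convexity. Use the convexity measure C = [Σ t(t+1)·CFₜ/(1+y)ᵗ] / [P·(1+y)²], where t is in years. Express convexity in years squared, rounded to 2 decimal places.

With y = 0.0725:
  t   CF        PV=CF/(1+0.0725)^t    t·PV        t(t+1)·PV
  1       337.50       314.6853       314.6853         629.3706
  2       337.50       293.4129       586.8258       1,760.4773
  3       337.50       273.5784       820.7353       3,282.9413
  4       337.50       255.0848     1,020.3392       5,101.6959
  5       337.50       237.8413     1,189.2065       7,135.2390
  6       337.50       221.7635     1,330.5807       9,314.0650
  7       337.50       206.7724     1,447.4071      11,579.2571
  8     5,337.50     3,049.0144    24,392.1155     219,529.0397
  Σ                  4,852.1531    31,101.8955     258,332.0860
P = 4,852.1531.
Convexity = Σ t(t+1)·PV / [P·(1+y)²] = 258,332.0860 / (4,852.1531 × 1.150256) = 46.28596.

46.29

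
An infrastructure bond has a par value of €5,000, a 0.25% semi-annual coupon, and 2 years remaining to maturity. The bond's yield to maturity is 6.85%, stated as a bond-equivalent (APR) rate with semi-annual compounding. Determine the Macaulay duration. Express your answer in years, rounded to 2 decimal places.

2.00 years

Periodic yield y = 0.03425. Discount each cash flow and weight by its period:
  t   CF        PV=CF/(1+0.03425)^t    t·PV
  1         6.25         6.0430         6.0430
  2         6.25         5.8429        11.6858
  3         6.25         5.6494        16.9482
  4     5,006.25     4,375.3260    17,501.3039
  Σ                  4,392.8613    17,535.9810
Price P = Σ PV = 4,392.8613.
Macaulay duration = Σ(t·PV) / P = 17,535.9810 / 4,392.8613 = 3.99193 half-year periods.
In years: 3.99193 / 2 = 1.99596 years.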